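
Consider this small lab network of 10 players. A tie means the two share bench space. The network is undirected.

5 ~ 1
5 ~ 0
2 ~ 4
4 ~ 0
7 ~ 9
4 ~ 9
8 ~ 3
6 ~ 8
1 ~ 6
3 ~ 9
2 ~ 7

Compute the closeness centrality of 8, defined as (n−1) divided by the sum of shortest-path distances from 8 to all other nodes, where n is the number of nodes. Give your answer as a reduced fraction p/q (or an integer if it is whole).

9/23

Distances from 8: 0:4, 1:2, 2:4, 3:1, 4:3, 5:3, 6:1, 7:3, 9:2. Sum = 23.
n = 10, so closeness = 9/23.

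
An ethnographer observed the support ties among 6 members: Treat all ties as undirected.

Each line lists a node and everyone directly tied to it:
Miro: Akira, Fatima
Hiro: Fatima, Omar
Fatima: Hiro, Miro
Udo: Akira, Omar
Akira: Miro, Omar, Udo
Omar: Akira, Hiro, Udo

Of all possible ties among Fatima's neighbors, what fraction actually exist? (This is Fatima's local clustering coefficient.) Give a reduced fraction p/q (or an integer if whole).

Fatima's neighbors: Hiro and Miro (k = 2).
Possible neighbor pairs: C(2,2) = 1. Edges among them: none → e = 0.
Clustering(Fatima) = 0/1.

0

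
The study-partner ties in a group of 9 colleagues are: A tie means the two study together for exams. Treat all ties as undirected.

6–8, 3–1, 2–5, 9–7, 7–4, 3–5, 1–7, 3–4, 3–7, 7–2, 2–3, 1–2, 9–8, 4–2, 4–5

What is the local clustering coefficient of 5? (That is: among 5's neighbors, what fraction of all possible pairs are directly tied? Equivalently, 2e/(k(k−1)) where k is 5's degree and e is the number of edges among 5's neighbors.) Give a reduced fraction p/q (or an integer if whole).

5's neighbors: 2, 3, and 4 (k = 3).
Possible neighbor pairs: C(3,2) = 3. Edges among them: 2–3, 2–4, 3–4 → e = 3.
Clustering(5) = 3/3 = 1.

1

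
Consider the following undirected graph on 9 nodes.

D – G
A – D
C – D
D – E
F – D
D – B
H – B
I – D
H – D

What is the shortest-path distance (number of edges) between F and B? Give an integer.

2

One shortest route is F – D – B, which uses 2 edges, and F and B are not directly tied, so nothing shorter exists. So d(F,B) = 2.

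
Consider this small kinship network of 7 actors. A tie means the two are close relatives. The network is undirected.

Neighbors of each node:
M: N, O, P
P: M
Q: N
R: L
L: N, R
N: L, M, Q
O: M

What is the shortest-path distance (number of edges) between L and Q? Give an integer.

2

One shortest route is L – N – Q, which uses 2 edges, and L and Q are not directly tied, so nothing shorter exists. So d(L,Q) = 2.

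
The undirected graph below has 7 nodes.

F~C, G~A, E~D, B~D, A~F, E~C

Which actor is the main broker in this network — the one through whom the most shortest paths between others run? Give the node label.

C

Unnormalized betweenness of each node: A:5, B:0, C:9, D:5, E:8, F:8, G:0.
C has the largest value, 9, making it the main broker — the node through which the most shortest paths run.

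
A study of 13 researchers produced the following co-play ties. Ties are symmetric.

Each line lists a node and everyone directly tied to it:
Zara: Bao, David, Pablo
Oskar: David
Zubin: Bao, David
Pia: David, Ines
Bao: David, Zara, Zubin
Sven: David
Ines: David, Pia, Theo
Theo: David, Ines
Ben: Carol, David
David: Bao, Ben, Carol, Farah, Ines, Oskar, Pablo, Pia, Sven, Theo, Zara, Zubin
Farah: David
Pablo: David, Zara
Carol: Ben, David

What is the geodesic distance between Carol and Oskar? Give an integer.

One shortest route is Carol – David – Oskar, which uses 2 edges, and Carol and Oskar are not directly tied, so nothing shorter exists. So d(Carol,Oskar) = 2.

2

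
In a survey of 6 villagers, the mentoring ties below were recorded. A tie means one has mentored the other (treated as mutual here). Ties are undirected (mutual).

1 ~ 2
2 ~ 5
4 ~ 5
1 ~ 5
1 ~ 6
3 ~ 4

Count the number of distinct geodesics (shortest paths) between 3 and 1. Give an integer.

1

The shortest distance is 3, and the only length-3 path is 3–4–5–1. So there is exactly 1 shortest path.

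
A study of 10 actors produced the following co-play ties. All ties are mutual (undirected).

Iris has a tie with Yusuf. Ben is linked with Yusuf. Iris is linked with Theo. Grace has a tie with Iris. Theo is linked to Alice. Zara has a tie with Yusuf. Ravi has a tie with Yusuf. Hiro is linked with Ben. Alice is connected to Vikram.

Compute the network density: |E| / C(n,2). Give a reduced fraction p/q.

1/5

There are 9 edges and 10 nodes, so the maximum possible is C(10,2) = 45.
Density = 9/45 = 1/5.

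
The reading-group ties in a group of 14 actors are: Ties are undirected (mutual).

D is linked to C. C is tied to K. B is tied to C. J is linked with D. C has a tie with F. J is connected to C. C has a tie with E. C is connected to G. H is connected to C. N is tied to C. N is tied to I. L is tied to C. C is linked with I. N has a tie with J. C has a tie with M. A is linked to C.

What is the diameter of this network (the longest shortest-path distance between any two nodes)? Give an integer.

2

Eccentricity of each node (its greatest distance to any other): A:2, B:2, C:1, D:2, E:2, F:2, G:2, H:2, I:2, J:2, K:2, L:2, M:2, N:2.
The maximum eccentricity is 2, realized for instance by the pair N–H via N – C – H. So the diameter is 2.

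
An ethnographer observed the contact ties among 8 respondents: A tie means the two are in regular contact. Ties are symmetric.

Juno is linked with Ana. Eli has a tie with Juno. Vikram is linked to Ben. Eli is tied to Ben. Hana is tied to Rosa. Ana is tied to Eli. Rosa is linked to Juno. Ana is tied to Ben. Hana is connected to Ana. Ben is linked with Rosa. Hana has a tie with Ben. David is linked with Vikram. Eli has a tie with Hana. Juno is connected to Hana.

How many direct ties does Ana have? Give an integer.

4

Ana is directly tied to Ben, Eli, Hana, and Juno. That is 4 neighbors, so the degree of Ana is 4.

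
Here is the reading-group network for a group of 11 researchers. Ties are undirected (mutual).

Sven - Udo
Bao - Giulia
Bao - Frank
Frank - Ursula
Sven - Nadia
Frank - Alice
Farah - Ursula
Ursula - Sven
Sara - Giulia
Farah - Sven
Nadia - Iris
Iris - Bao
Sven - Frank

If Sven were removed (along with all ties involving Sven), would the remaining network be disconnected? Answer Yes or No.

Yes

Removing Sven leaves {Udo} with no path to {Alice, Bao, Farah, Frank, Giulia, Iris, Nadia, Sara, and Ursula}, so the network splits into 2 components. Sven is a cut vertex.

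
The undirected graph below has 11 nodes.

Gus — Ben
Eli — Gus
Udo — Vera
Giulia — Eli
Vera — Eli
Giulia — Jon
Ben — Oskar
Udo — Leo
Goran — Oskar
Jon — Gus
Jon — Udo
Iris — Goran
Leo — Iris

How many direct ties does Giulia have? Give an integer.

2

Giulia is directly tied to Eli and Jon. That is 2 neighbors, so the degree of Giulia is 2.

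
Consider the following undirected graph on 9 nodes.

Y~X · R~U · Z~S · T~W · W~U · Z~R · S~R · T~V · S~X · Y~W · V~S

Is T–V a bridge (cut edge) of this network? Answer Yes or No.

No

Even without that edge, T still reaches V via T – W – U – R – S – V, so the network stays connected. Not a bridge.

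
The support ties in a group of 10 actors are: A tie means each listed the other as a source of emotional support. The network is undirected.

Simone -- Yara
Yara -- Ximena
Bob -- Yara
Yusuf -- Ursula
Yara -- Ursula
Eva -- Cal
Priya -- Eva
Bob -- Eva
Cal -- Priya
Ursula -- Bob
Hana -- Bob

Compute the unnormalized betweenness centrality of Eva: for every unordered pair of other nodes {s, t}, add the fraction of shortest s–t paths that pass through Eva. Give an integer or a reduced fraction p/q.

Pairs whose geodesics pass through Eva — Priya–Hana: 1; Priya–Yusuf: 1; Priya–Simone: 1; Priya–Yara: 1; Priya–Ximena: 1; Priya–Bob: 1; Priya–Ursula: 1; Cal–Hana: 1; Cal–Yusuf: 1; Cal–Simone: 1; Cal–Yara: 1; Cal–Ximena: 1; Cal–Bob: 1; Cal–Ursula: 1.
All other pairs contribute 0.
Summing the contributions gives betweenness(Eva) = 14.

14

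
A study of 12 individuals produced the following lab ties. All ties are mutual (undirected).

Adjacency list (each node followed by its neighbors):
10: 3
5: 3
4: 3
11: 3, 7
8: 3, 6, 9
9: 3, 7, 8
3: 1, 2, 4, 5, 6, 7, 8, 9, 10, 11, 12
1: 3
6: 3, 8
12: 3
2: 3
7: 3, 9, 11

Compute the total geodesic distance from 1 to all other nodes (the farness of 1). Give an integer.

Distances from 1: 2:2, 3:1, 4:2, 5:2, 6:2, 7:2, 8:2, 9:2, 10:2, 11:2, 12:2.
Sum = 2 + 1 + 2 + 2 + 2 + 2 + 2 + 2 + 2 + 2 + 2 = 21.

21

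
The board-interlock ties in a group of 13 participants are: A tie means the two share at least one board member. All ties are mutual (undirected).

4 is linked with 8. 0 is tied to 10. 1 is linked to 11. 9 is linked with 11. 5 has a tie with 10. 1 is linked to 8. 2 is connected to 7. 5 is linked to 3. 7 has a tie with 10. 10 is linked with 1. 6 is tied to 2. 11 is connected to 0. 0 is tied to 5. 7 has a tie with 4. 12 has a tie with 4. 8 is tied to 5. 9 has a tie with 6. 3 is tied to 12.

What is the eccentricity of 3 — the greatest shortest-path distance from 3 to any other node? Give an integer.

5

Distances from 3: 0:2, 1:3, 2:4, 4:2, 5:1, 6:5, 7:3, 8:2, 9:4, 10:2, 11:3, 12:1.
The largest is 5 (to 6), so the eccentricity of 3 is 5.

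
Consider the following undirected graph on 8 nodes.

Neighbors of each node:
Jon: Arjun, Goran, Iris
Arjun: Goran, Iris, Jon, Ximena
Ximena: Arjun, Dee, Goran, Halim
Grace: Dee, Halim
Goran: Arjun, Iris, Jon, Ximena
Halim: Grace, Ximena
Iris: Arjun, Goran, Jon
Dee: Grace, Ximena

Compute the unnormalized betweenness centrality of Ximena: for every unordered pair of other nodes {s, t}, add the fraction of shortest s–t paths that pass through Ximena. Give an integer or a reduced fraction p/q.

Pairs whose geodesics pass through Ximena — Halim–Dee: 1/2; Halim–Goran: 1; Halim–Arjun: 1; Halim–Jon: 2/2; Halim–Iris: 2/2; Grace–Goran: 2/2; Grace–Arjun: 2/2; Grace–Jon: 4/4; Grace–Iris: 4/4; Dee–Goran: 1; Dee–Arjun: 1; Dee–Jon: 2/2; Dee–Iris: 2/2.
All other pairs contribute 0.
Summing the contributions gives betweenness(Ximena) = 25/2.

25/2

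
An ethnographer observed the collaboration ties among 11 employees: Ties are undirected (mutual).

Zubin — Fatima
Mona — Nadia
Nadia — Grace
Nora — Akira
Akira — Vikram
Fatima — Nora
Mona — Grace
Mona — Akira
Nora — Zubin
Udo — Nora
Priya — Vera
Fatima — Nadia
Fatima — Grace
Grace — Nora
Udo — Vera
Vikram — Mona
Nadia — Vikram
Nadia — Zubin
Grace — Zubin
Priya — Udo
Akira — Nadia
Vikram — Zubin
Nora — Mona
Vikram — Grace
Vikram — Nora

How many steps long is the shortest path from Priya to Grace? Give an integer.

One shortest route is Priya – Udo – Nora – Grace, which uses 3 edges, and at distance 2 from Priya we only reach {Nora}, which does not include Grace. So d(Priya,Grace) = 3.

3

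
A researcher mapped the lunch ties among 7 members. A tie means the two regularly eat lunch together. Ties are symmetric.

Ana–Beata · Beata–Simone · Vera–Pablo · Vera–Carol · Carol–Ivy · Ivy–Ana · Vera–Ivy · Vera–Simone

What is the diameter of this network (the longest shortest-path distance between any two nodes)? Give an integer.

3

Eccentricity of each node (its greatest distance to any other): Ana:3, Beata:3, Carol:3, Ivy:2, Pablo:3, Simone:2, Vera:2.
The maximum eccentricity is 3, realized for instance by the pair Ana–Pablo via Ana – Ivy – Vera – Pablo. So the diameter is 3.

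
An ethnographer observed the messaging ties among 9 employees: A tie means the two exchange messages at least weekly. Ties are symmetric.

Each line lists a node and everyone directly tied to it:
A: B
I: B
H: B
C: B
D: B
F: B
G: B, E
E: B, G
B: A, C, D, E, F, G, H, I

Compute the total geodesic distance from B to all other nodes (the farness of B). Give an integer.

Distances from B: A:1, C:1, D:1, E:1, F:1, G:1, H:1, I:1.
Sum = 1 + 1 + 1 + 1 + 1 + 1 + 1 + 1 = 8.

8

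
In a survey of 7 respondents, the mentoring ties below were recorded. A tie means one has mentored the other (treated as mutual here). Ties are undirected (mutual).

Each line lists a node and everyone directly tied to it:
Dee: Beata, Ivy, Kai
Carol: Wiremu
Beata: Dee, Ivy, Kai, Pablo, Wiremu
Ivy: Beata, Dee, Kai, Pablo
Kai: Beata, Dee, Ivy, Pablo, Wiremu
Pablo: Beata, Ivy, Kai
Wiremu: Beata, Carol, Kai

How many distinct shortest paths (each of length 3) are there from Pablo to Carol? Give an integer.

2

The shortest distance is 3. The length-3 paths are: Pablo–Kai–Wiremu–Carol; Pablo–Beata–Wiremu–Carol.
That gives 2 distinct shortest paths.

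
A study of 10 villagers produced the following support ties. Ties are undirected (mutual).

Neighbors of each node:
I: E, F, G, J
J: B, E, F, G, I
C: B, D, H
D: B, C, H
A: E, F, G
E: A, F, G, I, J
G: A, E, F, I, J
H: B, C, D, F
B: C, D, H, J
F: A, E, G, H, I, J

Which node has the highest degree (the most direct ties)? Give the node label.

F

Degrees — A:3, B:4, C:3, D:3, E:5, F:6, G:5, H:4, I:4, J:5.
The maximum is 6, attained only by F.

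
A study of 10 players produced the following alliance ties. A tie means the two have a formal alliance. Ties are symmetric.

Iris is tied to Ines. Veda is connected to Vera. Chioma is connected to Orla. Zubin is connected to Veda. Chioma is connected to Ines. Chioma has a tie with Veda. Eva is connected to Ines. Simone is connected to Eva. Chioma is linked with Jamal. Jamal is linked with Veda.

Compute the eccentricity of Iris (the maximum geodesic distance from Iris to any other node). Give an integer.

Distances from Iris: Chioma:2, Eva:2, Ines:1, Jamal:3, Orla:3, Simone:3, Veda:3, Vera:4, Zubin:4.
The largest is 4 (to Zubin and Vera), so the eccentricity of Iris is 4.

4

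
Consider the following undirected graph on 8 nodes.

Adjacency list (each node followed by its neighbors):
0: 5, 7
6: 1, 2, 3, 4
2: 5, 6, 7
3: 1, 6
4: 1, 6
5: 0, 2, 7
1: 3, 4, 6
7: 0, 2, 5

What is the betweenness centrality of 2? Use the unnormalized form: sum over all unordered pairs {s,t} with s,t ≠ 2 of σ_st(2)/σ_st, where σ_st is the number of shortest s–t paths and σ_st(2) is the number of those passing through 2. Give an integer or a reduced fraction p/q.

Pairs whose geodesics pass through 2 — 7–3: 1; 7–1: 1; 7–6: 1; 7–4: 1; 5–3: 1; 5–1: 1; 5–6: 1; 5–4: 1; 0–3: 2/2; 0–1: 2/2; 0–6: 2/2; 0–4: 2/2.
All other pairs contribute 0.
Summing the contributions gives betweenness(2) = 12.

12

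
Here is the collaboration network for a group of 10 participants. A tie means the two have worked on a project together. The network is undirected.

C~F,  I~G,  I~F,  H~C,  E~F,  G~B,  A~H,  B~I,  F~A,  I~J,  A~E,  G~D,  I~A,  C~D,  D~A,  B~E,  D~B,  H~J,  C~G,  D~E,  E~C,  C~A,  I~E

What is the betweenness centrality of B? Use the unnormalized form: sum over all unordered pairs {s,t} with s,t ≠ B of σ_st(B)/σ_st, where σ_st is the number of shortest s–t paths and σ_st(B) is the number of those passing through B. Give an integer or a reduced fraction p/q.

2/3

Pairs whose geodesics pass through B — D–J: 1/6; D–I: 1/4; G–E: 1/4.
All other pairs contribute 0.
Summing the contributions gives betweenness(B) = 2/3.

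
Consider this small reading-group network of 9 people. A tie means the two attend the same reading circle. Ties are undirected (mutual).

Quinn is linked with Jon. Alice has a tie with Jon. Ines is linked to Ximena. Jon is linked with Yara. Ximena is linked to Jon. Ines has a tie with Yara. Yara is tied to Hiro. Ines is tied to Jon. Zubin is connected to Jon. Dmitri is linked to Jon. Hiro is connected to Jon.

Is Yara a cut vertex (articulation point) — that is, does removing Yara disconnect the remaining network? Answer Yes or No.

Even without Yara, every remaining node can still reach every other (the residual graph is connected), so Yara is not a cut vertex.

No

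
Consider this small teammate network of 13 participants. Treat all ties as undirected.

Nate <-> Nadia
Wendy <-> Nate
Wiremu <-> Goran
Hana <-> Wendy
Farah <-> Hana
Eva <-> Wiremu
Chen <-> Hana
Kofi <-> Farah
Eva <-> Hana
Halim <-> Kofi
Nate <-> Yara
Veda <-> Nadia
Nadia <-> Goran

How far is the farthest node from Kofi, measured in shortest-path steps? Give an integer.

Distances from Kofi: Chen:3, Eva:3, Farah:1, Goran:5, Halim:1, Hana:2, Nadia:5, Nate:4, Veda:6, Wendy:3, Wiremu:4, Yara:5.
The largest is 6 (to Veda), so the eccentricity of Kofi is 6.

6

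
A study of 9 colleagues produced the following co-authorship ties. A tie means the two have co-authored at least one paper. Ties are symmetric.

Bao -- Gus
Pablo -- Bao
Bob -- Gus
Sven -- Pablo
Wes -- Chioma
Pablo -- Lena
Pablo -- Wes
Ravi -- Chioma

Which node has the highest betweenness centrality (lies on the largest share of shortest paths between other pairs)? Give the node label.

Pablo

Unnormalized betweenness of each node: Bao:12, Bob:0, Chioma:7, Gus:7, Lena:0, Pablo:22, Ravi:0, Sven:0, Wes:12.
Pablo has the largest value, 22, making it the main broker — the node through which the most shortest paths run.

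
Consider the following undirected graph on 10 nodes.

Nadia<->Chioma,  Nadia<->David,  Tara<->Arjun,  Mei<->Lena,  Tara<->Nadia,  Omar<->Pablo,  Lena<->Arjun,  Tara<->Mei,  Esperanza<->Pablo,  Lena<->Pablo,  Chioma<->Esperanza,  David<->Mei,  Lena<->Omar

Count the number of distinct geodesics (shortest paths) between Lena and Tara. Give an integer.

2

The shortest distance is 2. The length-2 paths are: Lena–Mei–Tara; Lena–Arjun–Tara.
That gives 2 distinct shortest paths.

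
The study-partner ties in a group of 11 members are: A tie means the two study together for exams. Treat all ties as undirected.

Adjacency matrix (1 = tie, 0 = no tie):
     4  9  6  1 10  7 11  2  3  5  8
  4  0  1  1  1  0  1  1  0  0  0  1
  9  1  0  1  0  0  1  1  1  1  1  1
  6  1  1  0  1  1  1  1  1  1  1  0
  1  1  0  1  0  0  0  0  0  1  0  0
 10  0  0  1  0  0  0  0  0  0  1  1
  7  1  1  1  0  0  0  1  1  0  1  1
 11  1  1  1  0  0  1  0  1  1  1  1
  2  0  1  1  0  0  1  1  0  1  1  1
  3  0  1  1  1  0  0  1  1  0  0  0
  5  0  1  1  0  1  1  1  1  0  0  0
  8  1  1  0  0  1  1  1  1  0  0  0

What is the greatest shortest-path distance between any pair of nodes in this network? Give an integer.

2

Eccentricity of each node (its greatest distance to any other): 1:2, 2:2, 3:2, 4:2, 5:2, 6:2, 7:2, 8:2, 9:2, 10:2, 11:2.
The maximum eccentricity is 2, realized for instance by the pair 4–10 via 4 – 6 – 10. So the diameter is 2.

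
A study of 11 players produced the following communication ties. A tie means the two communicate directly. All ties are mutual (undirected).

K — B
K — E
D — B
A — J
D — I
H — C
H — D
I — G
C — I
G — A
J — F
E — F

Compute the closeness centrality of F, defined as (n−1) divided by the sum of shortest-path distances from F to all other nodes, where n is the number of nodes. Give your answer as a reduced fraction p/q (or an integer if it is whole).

1/3

Distances from F: A:2, B:3, C:5, D:4, E:1, G:3, H:5, I:4, J:1, K:2. Sum = 30.
n = 11, so closeness = 10/30 = 1/3.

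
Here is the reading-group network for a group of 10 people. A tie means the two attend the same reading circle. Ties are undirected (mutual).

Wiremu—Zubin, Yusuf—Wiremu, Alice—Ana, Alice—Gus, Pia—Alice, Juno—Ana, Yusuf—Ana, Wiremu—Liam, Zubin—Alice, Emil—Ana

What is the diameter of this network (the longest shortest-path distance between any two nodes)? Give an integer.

Eccentricity of each node (its greatest distance to any other): Alice:3, Ana:3, Emil:4, Gus:4, Juno:4, Liam:4, Pia:4, Wiremu:3, Yusuf:3, Zubin:3.
The maximum eccentricity is 4, realized for instance by the pair Emil–Liam via Emil – Ana – Yusuf – Wiremu – Liam. So the diameter is 4.

4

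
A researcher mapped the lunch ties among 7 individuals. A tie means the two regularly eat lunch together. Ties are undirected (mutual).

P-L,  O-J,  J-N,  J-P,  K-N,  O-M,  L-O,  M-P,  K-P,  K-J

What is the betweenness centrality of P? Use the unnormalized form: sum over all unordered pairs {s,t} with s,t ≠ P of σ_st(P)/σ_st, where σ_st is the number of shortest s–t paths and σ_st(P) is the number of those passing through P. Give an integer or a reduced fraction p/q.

Pairs whose geodesics pass through P — K–L: 1; K–M: 1; L–N: 2/3; L–J: 1/2; L–M: 1/2; N–M: 2/3; J–M: 1/2.
All other pairs contribute 0.
Summing the contributions gives betweenness(P) = 29/6.

29/6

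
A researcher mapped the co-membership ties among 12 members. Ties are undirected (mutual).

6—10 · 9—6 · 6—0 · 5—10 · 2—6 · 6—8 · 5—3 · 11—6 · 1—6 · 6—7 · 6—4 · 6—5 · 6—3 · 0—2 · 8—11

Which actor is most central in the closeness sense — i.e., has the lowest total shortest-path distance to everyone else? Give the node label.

6

Farness (sum of distances to all others) for each node — 0:20, 1:21, 2:20, 3:20, 4:21, 5:19, 6:11, 7:21, 8:20, 9:21, 10:20, 11:20.
The smallest farness is 11, for 6, so 6 has the highest closeness.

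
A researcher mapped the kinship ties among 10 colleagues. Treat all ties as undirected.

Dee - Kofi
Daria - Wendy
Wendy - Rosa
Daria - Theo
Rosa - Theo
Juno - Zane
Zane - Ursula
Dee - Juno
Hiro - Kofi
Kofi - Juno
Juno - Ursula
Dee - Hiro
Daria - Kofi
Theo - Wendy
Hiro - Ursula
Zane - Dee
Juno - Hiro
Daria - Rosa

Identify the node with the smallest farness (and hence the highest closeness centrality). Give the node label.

Farness (sum of distances to all others) for each node — Daria:16, Dee:17, Hiro:17, Juno:16, Kofi:14, Rosa:22, Theo:22, Ursula:22, Wendy:22, Zane:22.
The smallest farness is 14, for Kofi, so Kofi has the highest closeness.

Kofi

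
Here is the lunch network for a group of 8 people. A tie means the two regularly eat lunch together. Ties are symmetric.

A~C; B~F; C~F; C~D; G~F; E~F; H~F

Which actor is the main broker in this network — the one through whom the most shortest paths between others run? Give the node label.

F

Unnormalized betweenness of each node: A:0, B:0, C:11, D:0, E:0, F:18, G:0, H:0.
F has the largest value, 18, making it the main broker — the node through which the most shortest paths run.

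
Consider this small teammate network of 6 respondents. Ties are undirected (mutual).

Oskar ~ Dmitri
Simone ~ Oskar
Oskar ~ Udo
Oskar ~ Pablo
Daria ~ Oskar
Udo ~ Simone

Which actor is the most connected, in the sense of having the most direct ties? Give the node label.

Oskar

Degrees — Daria:1, Dmitri:1, Oskar:5, Pablo:1, Simone:2, Udo:2.
The maximum is 5, attained only by Oskar.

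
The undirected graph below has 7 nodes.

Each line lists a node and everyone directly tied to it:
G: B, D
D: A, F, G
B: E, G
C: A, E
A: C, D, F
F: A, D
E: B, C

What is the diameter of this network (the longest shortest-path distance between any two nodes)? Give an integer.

Eccentricity of each node (its greatest distance to any other): A:3, B:3, C:3, D:3, E:3, F:3, G:3.
The maximum eccentricity is 3, realized for instance by the pair B–F via B – G – D – F. So the diameter is 3.

3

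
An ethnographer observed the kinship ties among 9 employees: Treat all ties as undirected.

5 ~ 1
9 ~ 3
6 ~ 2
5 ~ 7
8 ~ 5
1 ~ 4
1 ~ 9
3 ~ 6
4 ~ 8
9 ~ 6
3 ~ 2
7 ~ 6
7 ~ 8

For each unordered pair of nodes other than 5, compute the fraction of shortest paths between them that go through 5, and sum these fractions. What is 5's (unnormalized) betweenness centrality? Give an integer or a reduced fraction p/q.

11/6

Pairs whose geodesics pass through 5 — 9–8: 1/3; 7–1: 1; 1–8: 1/2.
All other pairs contribute 0.
Summing the contributions gives betweenness(5) = 11/6.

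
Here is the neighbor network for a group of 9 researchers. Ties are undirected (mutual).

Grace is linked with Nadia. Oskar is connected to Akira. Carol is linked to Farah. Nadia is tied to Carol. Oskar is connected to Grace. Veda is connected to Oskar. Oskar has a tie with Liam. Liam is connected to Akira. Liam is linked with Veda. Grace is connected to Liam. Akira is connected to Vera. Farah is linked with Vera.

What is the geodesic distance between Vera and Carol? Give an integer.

2

One shortest route is Vera – Farah – Carol, which uses 2 edges, and Vera and Carol are not directly tied, so nothing shorter exists. So d(Vera,Carol) = 2.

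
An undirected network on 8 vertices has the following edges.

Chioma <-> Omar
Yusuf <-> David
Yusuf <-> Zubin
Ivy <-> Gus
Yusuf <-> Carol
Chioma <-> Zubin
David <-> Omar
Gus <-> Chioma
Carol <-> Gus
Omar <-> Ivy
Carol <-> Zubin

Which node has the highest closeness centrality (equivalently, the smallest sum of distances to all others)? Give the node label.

Farness (sum of distances to all others) for each node — Carol:12, Chioma:11, David:13, Gus:12, Ivy:14, Omar:12, Yusuf:12, Zubin:12.
The smallest farness is 11, for Chioma, so Chioma has the highest closeness.

Chioma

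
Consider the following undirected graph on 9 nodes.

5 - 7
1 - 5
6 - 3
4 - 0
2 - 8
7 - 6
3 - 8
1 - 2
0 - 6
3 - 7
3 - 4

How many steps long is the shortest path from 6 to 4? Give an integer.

2

One shortest route is 6 – 3 – 4, which uses 2 edges, and 6 and 4 are not directly tied, so nothing shorter exists. So d(6,4) = 2.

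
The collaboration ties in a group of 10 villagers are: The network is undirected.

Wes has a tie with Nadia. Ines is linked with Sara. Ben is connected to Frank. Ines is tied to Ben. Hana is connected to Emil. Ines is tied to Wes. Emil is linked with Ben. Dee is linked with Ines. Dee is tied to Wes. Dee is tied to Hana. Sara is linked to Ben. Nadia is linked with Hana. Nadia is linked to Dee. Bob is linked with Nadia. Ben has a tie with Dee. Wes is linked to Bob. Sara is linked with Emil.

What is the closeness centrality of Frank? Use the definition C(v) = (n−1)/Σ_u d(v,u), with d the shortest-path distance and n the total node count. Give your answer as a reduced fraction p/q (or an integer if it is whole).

Distances from Frank: Ben:1, Bob:4, Dee:2, Emil:2, Hana:3, Ines:2, Nadia:3, Sara:2, Wes:3. Sum = 22.
n = 10, so closeness = 9/22.

9/22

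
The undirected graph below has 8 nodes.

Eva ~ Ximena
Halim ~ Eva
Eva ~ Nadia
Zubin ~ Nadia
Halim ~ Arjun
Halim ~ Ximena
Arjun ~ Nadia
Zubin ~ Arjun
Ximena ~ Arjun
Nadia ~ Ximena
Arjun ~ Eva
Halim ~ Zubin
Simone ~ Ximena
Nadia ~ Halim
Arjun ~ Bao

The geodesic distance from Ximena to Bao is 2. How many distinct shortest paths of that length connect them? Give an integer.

The shortest distance is 2, and the only length-2 path is Ximena–Arjun–Bao. So there is exactly 1 shortest path.

1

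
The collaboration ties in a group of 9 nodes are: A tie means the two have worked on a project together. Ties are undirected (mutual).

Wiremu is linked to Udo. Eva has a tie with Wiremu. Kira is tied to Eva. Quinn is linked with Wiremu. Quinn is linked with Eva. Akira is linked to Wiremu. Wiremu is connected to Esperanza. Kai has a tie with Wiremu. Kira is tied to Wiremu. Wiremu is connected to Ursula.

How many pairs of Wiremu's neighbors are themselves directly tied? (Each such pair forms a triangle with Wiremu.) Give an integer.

2

Wiremu's neighbors: Akira, Esperanza, Eva, Kai, Kira, Quinn, Udo, and Ursula.
Neighbor pairs that are themselves tied: Wiremu–Eva–Kira; Wiremu–Eva–Quinn. Each forms one triangle with Wiremu, for 2 in total.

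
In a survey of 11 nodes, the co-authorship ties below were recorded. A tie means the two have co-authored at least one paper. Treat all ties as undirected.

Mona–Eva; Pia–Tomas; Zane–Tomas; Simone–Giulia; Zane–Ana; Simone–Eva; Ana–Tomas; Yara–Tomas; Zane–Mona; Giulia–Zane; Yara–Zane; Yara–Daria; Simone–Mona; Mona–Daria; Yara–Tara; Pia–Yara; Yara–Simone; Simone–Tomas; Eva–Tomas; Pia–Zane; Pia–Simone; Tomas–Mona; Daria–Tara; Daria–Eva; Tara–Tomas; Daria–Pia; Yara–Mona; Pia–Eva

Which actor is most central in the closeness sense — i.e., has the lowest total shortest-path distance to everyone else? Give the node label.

Farness (sum of distances to all others) for each node — Ana:19, Daria:17, Eva:15, Giulia:20, Mona:14, Pia:14, Simone:14, Tara:18, Tomas:12, Yara:13, Zane:14.
The smallest farness is 12, for Tomas, so Tomas has the highest closeness.

Tomas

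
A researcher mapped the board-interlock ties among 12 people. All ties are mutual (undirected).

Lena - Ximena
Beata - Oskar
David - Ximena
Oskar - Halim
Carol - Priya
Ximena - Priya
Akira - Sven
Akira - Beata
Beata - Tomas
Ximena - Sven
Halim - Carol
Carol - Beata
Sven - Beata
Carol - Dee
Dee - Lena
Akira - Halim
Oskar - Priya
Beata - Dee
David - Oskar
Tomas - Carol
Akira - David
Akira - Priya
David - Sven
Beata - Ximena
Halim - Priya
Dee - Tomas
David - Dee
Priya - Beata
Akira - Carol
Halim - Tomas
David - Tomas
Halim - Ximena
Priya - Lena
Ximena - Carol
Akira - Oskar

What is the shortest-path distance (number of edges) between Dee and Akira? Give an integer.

One shortest route is Dee – David – Akira, which uses 2 edges, and Dee and Akira are not directly tied, so nothing shorter exists. So d(Dee,Akira) = 2.

2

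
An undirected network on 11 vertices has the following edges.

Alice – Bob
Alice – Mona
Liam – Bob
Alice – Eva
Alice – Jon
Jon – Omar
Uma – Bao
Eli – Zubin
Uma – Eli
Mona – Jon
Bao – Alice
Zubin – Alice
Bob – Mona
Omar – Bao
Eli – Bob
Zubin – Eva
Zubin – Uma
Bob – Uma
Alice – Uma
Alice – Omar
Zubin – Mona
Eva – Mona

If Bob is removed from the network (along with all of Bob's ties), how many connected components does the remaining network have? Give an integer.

Without Bob, the remaining ties split the others into: {Alice, Bao, Eli, Eva, Jon, Mona, Omar, Uma, Zubin}; {Liam}.
That's 2 separate components.

2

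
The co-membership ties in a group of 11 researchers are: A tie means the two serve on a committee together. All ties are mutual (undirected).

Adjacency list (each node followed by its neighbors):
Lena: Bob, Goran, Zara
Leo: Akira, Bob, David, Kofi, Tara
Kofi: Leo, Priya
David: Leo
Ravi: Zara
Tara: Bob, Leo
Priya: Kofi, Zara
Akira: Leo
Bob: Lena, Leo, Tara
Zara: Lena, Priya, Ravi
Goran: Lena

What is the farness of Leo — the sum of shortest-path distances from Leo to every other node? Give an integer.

19

Distances from Leo: Akira:1, Bob:1, David:1, Goran:3, Kofi:1, Lena:2, Priya:2, Ravi:4, Tara:1, Zara:3.
Sum = 1 + 1 + 1 + 3 + 1 + 2 + 2 + 4 + 1 + 3 = 19.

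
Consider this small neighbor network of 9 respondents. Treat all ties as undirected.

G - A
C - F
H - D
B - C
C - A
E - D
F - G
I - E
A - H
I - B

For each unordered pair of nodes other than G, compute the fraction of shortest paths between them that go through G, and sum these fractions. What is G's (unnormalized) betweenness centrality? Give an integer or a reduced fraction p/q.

Pairs whose geodesics pass through G — F–A: 1/2; F–H: 1/2; F–D: 1/2.
All other pairs contribute 0.
Summing the contributions gives betweenness(G) = 3/2.

3/2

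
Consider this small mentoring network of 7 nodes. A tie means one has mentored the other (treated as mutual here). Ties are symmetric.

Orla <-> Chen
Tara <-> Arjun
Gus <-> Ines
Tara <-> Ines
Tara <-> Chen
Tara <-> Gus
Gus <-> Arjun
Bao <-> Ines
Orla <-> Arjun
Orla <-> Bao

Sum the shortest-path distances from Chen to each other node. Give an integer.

10

Distances from Chen: Arjun:2, Bao:2, Gus:2, Ines:2, Orla:1, Tara:1.
Sum = 2 + 2 + 2 + 2 + 1 + 1 = 10.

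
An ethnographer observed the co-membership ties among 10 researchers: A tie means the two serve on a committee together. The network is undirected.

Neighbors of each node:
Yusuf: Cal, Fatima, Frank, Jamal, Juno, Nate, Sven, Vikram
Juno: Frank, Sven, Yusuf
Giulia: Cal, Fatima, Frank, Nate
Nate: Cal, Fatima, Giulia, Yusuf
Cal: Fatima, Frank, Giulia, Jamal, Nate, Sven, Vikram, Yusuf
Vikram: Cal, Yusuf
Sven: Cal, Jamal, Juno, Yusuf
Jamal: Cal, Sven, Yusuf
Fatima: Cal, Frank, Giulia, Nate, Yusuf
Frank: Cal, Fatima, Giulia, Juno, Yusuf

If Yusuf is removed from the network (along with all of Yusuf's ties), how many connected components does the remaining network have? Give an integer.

Yusuf's neighbors (Cal, Fatima, Frank, Jamal, Juno, Nate, Sven, and Vikram) remain reachable from one another through other ties, so the rest of the network stays in one piece.

1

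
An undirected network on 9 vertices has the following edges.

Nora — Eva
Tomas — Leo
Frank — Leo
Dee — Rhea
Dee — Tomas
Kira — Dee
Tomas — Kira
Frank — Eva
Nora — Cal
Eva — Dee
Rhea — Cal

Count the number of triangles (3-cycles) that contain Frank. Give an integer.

Frank's neighbors are Eva and Leo, but none of them are tied to each other, so no triangle contains Frank.

0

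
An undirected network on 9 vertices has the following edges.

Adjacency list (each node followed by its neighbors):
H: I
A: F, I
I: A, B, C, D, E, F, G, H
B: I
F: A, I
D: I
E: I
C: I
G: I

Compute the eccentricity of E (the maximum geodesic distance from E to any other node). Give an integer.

Distances from E: A:2, B:2, C:2, D:2, F:2, G:2, H:2, I:1.
The largest is 2 (to F, G, H, D, A, B, and C), so the eccentricity of E is 2.

2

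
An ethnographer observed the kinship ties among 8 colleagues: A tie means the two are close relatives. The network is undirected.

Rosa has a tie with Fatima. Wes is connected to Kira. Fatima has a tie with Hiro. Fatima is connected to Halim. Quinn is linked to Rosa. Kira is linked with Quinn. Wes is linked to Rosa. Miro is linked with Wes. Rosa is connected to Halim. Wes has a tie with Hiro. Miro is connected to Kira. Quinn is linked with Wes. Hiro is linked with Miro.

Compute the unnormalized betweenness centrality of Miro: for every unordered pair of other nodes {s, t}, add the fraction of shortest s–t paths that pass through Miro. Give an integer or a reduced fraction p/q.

Pairs whose geodesics pass through Miro — Kira–Fatima: 1/4; Kira–Hiro: 1/2.
All other pairs contribute 0.
Summing the contributions gives betweenness(Miro) = 3/4.

3/4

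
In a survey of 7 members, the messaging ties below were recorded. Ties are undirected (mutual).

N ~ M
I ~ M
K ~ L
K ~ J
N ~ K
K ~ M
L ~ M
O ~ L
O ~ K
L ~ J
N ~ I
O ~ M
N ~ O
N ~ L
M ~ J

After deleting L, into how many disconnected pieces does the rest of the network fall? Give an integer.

L's neighbors (J, K, M, N, and O) remain reachable from one another through other ties, so the rest of the network stays in one piece.

1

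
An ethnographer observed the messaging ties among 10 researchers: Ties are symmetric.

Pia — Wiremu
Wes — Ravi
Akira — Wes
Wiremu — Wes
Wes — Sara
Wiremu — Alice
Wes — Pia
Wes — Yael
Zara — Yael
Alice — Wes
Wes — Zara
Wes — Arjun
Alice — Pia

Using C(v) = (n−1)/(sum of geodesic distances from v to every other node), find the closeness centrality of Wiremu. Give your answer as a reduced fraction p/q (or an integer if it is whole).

Distances from Wiremu: Akira:2, Alice:1, Arjun:2, Pia:1, Ravi:2, Sara:2, Wes:1, Yael:2, Zara:2. Sum = 15.
n = 10, so closeness = 9/15 = 3/5.

3/5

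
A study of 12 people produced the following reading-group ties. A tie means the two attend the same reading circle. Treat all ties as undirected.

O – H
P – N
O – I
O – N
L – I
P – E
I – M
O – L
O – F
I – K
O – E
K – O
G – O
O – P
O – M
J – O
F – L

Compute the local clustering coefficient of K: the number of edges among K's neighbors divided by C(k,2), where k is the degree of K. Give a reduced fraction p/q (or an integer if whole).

K's neighbors: I and O (k = 2).
Possible neighbor pairs: C(2,2) = 1. Edges among them: I–O → e = 1.
Clustering(K) = 1/1.

1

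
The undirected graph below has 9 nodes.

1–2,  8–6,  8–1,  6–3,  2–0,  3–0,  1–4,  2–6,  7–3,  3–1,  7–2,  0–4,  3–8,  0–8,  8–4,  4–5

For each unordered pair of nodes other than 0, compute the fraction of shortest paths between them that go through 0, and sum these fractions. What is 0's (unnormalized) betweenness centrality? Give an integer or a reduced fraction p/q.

Pairs whose geodesics pass through 0 — 7–4: 2/5; 7–5: 2/5; 4–2: 1/2; 4–3: 1/3; 2–8: 1/3; 2–3: 1/4; 2–5: 1/2; 3–5: 1/3.
All other pairs contribute 0.
Summing the contributions gives betweenness(0) = 61/20.

61/20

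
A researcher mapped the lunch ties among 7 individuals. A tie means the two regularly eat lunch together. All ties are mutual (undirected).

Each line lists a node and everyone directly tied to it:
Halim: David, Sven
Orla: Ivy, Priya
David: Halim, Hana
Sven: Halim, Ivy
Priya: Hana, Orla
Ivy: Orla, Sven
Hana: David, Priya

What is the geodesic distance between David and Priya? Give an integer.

One shortest route is David – Hana – Priya, which uses 2 edges, and David and Priya are not directly tied, so nothing shorter exists. So d(David,Priya) = 2.

2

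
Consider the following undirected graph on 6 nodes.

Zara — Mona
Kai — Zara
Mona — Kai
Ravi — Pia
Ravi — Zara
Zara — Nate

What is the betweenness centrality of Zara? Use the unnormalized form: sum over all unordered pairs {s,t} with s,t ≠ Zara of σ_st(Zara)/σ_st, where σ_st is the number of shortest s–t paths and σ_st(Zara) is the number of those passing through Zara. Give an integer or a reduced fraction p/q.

Pairs whose geodesics pass through Zara — Kai–Pia: 1; Kai–Ravi: 1; Kai–Nate: 1; Pia–Nate: 1; Pia–Mona: 1; Ravi–Nate: 1; Ravi–Mona: 1; Nate–Mona: 1.
All other pairs contribute 0.
Summing the contributions gives betweenness(Zara) = 8.

8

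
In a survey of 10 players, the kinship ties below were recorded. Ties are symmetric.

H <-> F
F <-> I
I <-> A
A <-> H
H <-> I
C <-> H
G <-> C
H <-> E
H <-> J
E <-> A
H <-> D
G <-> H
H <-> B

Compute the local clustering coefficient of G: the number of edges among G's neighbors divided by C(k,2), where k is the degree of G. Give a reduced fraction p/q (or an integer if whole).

1

G's neighbors: C and H (k = 2).
Possible neighbor pairs: C(2,2) = 1. Edges among them: C–H → e = 1.
Clustering(G) = 1/1.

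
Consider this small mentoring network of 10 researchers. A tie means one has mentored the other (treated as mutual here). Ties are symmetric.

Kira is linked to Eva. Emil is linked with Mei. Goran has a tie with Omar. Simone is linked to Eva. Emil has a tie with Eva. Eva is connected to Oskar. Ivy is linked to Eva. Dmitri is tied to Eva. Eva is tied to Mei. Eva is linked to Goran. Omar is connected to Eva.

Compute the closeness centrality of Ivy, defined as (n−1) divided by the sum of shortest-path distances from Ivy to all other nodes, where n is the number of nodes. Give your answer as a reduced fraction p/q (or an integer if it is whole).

9/17

Distances from Ivy: Dmitri:2, Emil:2, Eva:1, Goran:2, Kira:2, Mei:2, Omar:2, Oskar:2, Simone:2. Sum = 17.
n = 10, so closeness = 9/17.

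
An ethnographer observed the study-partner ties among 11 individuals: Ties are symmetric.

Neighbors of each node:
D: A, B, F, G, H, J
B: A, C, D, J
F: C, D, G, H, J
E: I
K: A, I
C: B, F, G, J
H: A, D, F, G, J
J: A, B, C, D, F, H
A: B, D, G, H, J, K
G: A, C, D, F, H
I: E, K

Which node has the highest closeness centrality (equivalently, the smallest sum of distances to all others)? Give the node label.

A

Farness (sum of distances to all others) for each node — A:15, B:19, C:22, D:17, E:36, F:21, G:18, H:18, I:27, J:17, K:20.
The smallest farness is 15, for A, so A has the highest closeness.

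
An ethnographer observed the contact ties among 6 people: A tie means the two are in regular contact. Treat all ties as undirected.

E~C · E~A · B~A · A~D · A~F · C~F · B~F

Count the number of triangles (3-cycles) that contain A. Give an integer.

1

A's neighbors: B, D, E, and F.
Neighbor pairs that are themselves tied: A–B–F. Each forms one triangle with A, for 1 in total.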